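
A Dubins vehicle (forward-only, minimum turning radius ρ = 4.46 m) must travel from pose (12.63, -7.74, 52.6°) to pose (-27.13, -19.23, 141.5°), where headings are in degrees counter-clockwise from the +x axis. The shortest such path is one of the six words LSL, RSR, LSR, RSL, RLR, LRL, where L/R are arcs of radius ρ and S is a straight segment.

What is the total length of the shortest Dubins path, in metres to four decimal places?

Let ψ = atan2(Δy, Δx) = atan2(-11.49, -39.76) = -163.8816° be the start→goal bearing.
Normalize: d = |goal − start| / ρ = 41.386927/4.46 = 9.279580, α = (θ_start − ψ) mod 360° = 216.4816° = 3.778316 rad, β = (θ_goal − ψ) mod 360° = 305.3816° = 5.329914 rad.
Common terms: sin α = -0.594564, cos α = -0.804048, sin β = -0.815314, cos β = 0.579019, cos(α−β) = 0.019197, d² = 86.110604. Work in radians in the unit-radius frame; every candidate has L = ρ·(t + p + q).
LSL: p² = 2 + d² − 2cos(α−β) + 2d(sin α − sin β) = 92.169148; p = √p² = 9.600476; φ = atan2(cos β − cos α, d + sin α − sin β) = 0.144565 rad; t = (φ − α) mod 2π = 2.649435 rad, q = (β − φ) mod 2π = 5.185348 rad → L = 4.46·(2.649435 + 9.600476 + 5.185348) = 4.46·17.435259 = 77.761257 m
RSR: p² = 2 + d² − 2cos(α−β) + 2d(sin β − sin α) = 83.975271; p = √p² = 9.163802; φ = atan2(cos α − cos β, d − sin α + sin β) = -0.151506 rad; t = (α − φ) mod 2π = 3.929822 rad, q = (φ − β) mod 2π = 0.801766 rad → L = 4.46·(3.929822 + 9.163802 + 0.801766) = 4.46·13.895390 = 61.973439 m
LSR: p² = d² − 2 + 2cos(α−β) + 2d(sin α + sin β) = 57.982844; p = √p² = 7.614647; φ = atan2(−cos α − cos β, d + sin α + sin β) − atan2(−2, p) = 0.285437 rad; t = (φ − α) mod 2π = 2.790306 rad, q = (φ − β) mod 2π = 1.238709 rad → L = 4.46·(2.790306 + 7.614647 + 1.238709) = 4.46·11.643661 = 51.930730 m
RSL: p² = d² − 2 + 2cos(α−β) − 2d(sin α + sin β) = 110.315155; p = √p² = 10.503102; φ = atan2(cos α + cos β, d − sin α − sin β) − atan2(2, p) = -0.209216 rad; t = (α − φ) mod 2π = 3.987532 rad, q = (β − φ) mod 2π = 5.539129 rad → L = 4.46·(3.987532 + 10.503102 + 5.539129) = 4.46·20.029763 = 89.332743 m
RLR: c = (6 − d² + 2cos(α−β) + 2d(sin α − sin β))/8 = -9.496909, |c| > 1 → infeasible
LRL: c = (6 − d² + 2cos(α−β) − 2d(sin α − sin β))/8 = -10.521144, |c| > 1 → infeasible
Shortest: LSR with L = 51.930730 m ≈ 51.9307 m

51.9307 m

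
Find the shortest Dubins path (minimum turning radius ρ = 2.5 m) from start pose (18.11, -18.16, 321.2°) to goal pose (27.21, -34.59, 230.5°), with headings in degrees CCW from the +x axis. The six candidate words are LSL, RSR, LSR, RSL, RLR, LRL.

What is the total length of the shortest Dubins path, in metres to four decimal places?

Let ψ = atan2(Δy, Δx) = atan2(-16.43, 9.10) = -61.0195° be the start→goal bearing.
Normalize: d = |goal − start| / ρ = 18.781770/2.5 = 7.512708, α = (θ_start − ψ) mod 360° = 22.2195° = 0.387803 rad, β = (θ_goal − ψ) mod 360° = 291.5195° = 5.087975 rad.
Common terms: sin α = 0.378155, cos α = 0.925742, sin β = -0.930293, cos β = 0.366817, cos(α−β) = -0.012217, d² = 56.440784. Work in radians in the unit-radius frame; every candidate has L = ρ·(t + p + q).
LSL: p² = 2 + d² − 2cos(α−β) + 2d(sin α − sin β) = 78.125200; p = √p² = 8.838846; φ = atan2(cos β − cos α, d + sin α − sin β) = -0.063277 rad; t = (φ − α) mod 2π = 5.832105 rad, q = (β − φ) mod 2π = 5.151252 rad → L = 2.5·(5.832105 + 8.838846 + 5.151252) = 2.5·19.822203 = 49.555508 m
RSR: p² = 2 + d² − 2cos(α−β) + 2d(sin β − sin α) = 38.805236; p = √p² = 6.229385; φ = atan2(cos α − cos β, d − sin α + sin β) = 0.089845 rad; t = (α − φ) mod 2π = 0.297958 rad, q = (φ − β) mod 2π = 1.285055 rad → L = 2.5·(0.297958 + 6.229385 + 1.285055) = 2.5·7.812399 = 19.530996 m
LSR: p² = d² − 2 + 2cos(α−β) + 2d(sin α + sin β) = 46.120253; p = √p² = 6.791189; φ = atan2(−cos α − cos β, d + sin α + sin β) − atan2(−2, p) = 0.102797 rad; t = (φ − α) mod 2π = 5.998179 rad, q = (φ − β) mod 2π = 1.298007 rad → L = 2.5·(5.998179 + 6.791189 + 1.298007) = 2.5·14.087376 = 35.218439 m
RSL: p² = d² − 2 + 2cos(α−β) − 2d(sin α + sin β) = 62.712447; p = √p² = 7.919119; φ = atan2(cos α + cos β, d − sin α − sin β) − atan2(2, p) = -0.088461 rad; t = (α − φ) mod 2π = 0.476264 rad, q = (β − φ) mod 2π = 5.176436 rad → L = 2.5·(0.476264 + 7.919119 + 5.176436) = 2.5·13.571819 = 33.929547 m
RLR: c = (6 − d² + 2cos(α−β) + 2d(sin α − sin β))/8 = -3.850655, |c| > 1 → infeasible
LRL: c = (6 − d² + 2cos(α−β) − 2d(sin α − sin β))/8 = -8.765650, |c| > 1 → infeasible
Shortest: RSR with L = 19.530996 m ≈ 19.5310 m

19.5310 m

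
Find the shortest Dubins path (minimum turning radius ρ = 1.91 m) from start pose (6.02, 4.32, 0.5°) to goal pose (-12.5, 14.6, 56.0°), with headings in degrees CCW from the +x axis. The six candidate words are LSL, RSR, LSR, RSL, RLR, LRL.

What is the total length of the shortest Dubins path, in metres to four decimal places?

27.3867 m

Let ψ = atan2(Δy, Δx) = atan2(10.28, -18.52) = 150.9664° be the start→goal bearing.
Normalize: d = |goal − start| / ρ = 21.181804/1.91 = 11.089949, α = (θ_start − ψ) mod 360° = 209.5336° = 3.657051 rad, β = (θ_goal − ψ) mod 360° = 265.0336° = 4.625709 rad.
Common terms: sin α = -0.492934, cos α = -0.870067, sin β = -0.996246, cos β = -0.086572, cos(α−β) = 0.566406, d² = 122.986980. Work in radians in the unit-radius frame; every candidate has L = ρ·(t + p + q).
LSL: p² = 2 + d² − 2cos(α−β) + 2d(sin α − sin β) = 135.017575; p = √p² = 11.619706; φ = atan2(cos β − cos α, d + sin α − sin β) = 0.067479 rad; t = (φ − α) mod 2π = 2.693614 rad, q = (β − φ) mod 2π = 4.558229 rad → L = 1.91·(2.693614 + 11.619706 + 4.558229) = 1.91·18.871549 = 36.044659 m
RSR: p² = 2 + d² − 2cos(α−β) + 2d(sin β − sin α) = 112.690759; p = √p² = 10.615590; φ = atan2(cos α − cos β, d − sin α + sin β) = -0.073873 rad; t = (α − φ) mod 2π = 3.730924 rad, q = (φ − β) mod 2π = 1.583603 rad → L = 1.91·(3.730924 + 10.615590 + 1.583603) = 1.91·15.930118 = 30.426525 m
LSR: p² = d² − 2 + 2cos(α−β) + 2d(sin α + sin β) = 89.089946; p = √p² = 9.438747; φ = atan2(−cos α − cos β, d + sin α + sin β) − atan2(−2, p) = 0.308118 rad; t = (φ − α) mod 2π = 2.934252 rad, q = (φ − β) mod 2π = 1.965595 rad → L = 1.91·(2.934252 + 9.438747 + 1.965595) = 1.91·14.338594 = 27.386715 m
RSL: p² = d² − 2 + 2cos(α−β) − 2d(sin α + sin β) = 155.149638; p = √p² = 12.455908; φ = atan2(cos α + cos β, d − sin α − sin β) − atan2(2, p) = -0.235111 rad; t = (α − φ) mod 2π = 3.892162 rad, q = (β − φ) mod 2π = 4.860820 rad → L = 1.91·(3.892162 + 12.455908 + 4.860820) = 1.91·21.208889 = 40.508979 m
RLR: c = (6 − d² + 2cos(α−β) + 2d(sin α − sin β))/8 = -13.086345, |c| > 1 → infeasible
LRL: c = (6 − d² + 2cos(α−β) − 2d(sin α − sin β))/8 = -15.877197, |c| > 1 → infeasible
Shortest: LSR with L = 27.386715 m ≈ 27.3867 m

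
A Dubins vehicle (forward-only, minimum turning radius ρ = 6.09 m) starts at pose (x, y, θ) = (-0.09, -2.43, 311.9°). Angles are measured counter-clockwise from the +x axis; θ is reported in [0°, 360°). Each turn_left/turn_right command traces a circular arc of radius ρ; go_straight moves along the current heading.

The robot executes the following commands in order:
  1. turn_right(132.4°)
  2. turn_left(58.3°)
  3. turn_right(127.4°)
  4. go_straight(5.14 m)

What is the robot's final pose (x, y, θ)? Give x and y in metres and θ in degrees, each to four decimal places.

set_pose: (x, y, θ) = (-0.0900, -2.4300, 311.9000°), ρ = 6.09
turn_right(132.4°): centre at ρ to the right, rotate −132.4° → (-4.6760, -12.5869, 179.5000°)
turn_left(58.3°): centre at ρ to the left, rotate +58.3° → (-9.8825, -15.4314, 237.8000°)
turn_right(127.4°): centre at ρ to the right, rotate −127.4° → (-20.7438, -14.3090, 110.4000°)
go_straight(5.14): x += 5.14·cos θ, y += 5.14·sin θ → (-22.5355, -9.4914, 110.4000°)

(-22.5355, -9.4914, 110.4000°)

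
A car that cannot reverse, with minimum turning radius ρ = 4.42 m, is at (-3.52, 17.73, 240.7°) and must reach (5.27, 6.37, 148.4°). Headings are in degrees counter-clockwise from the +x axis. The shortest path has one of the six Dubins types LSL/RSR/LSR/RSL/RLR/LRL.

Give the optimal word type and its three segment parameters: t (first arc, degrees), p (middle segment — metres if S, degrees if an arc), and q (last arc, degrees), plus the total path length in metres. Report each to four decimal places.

LSR: t = 159.7941°, p = 1.9870 m, q = 252.0941°, L = 33.7615 m

Let ψ = atan2(Δy, Δx) = atan2(-11.36, 8.79) = -52.2685° be the start→goal bearing.
Normalize: d = |goal − start| / ρ = 14.363624/4.42 = 3.249689, α = (θ_start − ψ) mod 360° = 292.9685° = 5.113264 rad, β = (θ_goal − ψ) mod 360° = 200.6685° = 3.502325 rad.
Common terms: sin α = -0.920720, cos α = 0.390224, sin β = -0.352960, cos β = -0.935638, cos(α−β) = -0.040132, d² = 10.560477. Work in radians in the unit-radius frame; every candidate has L = ρ·(t + p + q).
LSL: p² = 2 + d² − 2cos(α−β) + 2d(sin α − sin β) = 8.950654; p = √p² = 2.991764; φ = atan2(cos β − cos α, d + sin α − sin β) = -0.459133 rad; t = (φ − α) mod 2π = 0.710788 rad, q = (β − φ) mod 2π = 3.961458 rad → L = 4.42·(0.710788 + 2.991764 + 3.961458) = 4.42·7.664011 = 33.874927 m
RSR: p² = 2 + d² − 2cos(α−β) + 2d(sin β − sin α) = 16.330827; p = √p² = 4.041142; φ = atan2(cos α − cos β, d − sin α + sin β) = 0.334282 rad; t = (α − φ) mod 2π = 4.778982 rad, q = (φ − β) mod 2π = 3.115142 rad → L = 4.42·(4.778982 + 4.041142 + 3.115142) = 4.42·11.935266 = 52.753876 m
LSR: p² = d² − 2 + 2cos(α−β) + 2d(sin α + sin β) = 0.202089; p = √p² = 0.449543; φ = atan2(−cos α − cos β, d + sin α + sin β) − atan2(−2, p) = 1.619012 rad; t = (φ − α) mod 2π = 2.788933 rad, q = (φ − β) mod 2π = 4.399872 rad → L = 4.42·(2.788933 + 0.449543 + 4.399872) = 4.42·7.638348 = 33.761497 m
RSL: p² = d² − 2 + 2cos(α−β) − 2d(sin α + sin β) = 16.758338; p = √p² = 4.093695; φ = atan2(cos α + cos β, d − sin α − sin β) − atan2(2, p) = -0.574448 rad; t = (α − φ) mod 2π = 5.687713 rad, q = (β − φ) mod 2π = 4.076774 rad → L = 4.42·(5.687713 + 4.093695 + 4.076774) = 4.42·13.858181 = 61.253161 m
RLR: c = (6 − d² + 2cos(α−β) + 2d(sin α − sin β))/8 = -1.041353, |c| > 1 → infeasible
LRL: c = (6 − d² + 2cos(α−β) − 2d(sin α − sin β))/8 = -0.118832; p = 2π − arccos c = 4.593276 rad; φ = atan2(cos β − cos α, d + sin α − sin β) = -0.459133 rad; t = (φ − α + p/2) mod 2π = 3.007426 rad, q = (β − α − t + p) mod 2π = 6.258096 rad → L = 4.42·(3.007426 + 4.593276 + 6.258096) = 4.42·13.858798 = 61.255887 m
Shortest: LSR with L = 33.761497 m ≈ 33.7615 m
Convert LSR to answer units (arcs ×180/π): t = 2.788933·180/π = 159.7941°, p = ρ·p = 4.42·0.449543 = 1.9870 m, q = 4.399872·180/π = 252.0941°, L = 33.7615 m.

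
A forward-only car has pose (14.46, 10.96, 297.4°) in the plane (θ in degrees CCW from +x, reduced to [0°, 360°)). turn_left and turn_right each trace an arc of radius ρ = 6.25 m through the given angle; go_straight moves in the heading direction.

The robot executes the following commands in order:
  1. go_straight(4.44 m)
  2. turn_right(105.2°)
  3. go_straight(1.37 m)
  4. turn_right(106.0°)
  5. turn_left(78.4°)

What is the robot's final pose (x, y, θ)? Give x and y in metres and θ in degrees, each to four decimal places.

set_pose: (x, y, θ) = (14.4600, 10.9600, 297.4000°), ρ = 6.25
go_straight(4.44): x += 4.44·cos θ, y += 4.44·sin θ → (16.5033, 7.0181, 297.4000°)
turn_right(105.2°): centre at ρ to the right, rotate −105.2° → (12.2752, -1.9670, 192.2000°)
go_straight(1.37): x += 1.37·cos θ, y += 1.37·sin θ → (10.9362, -2.2565, 192.2000°)
turn_right(106.0°): centre at ρ to the right, rotate −106.0° → (3.3791, 4.2665, 86.2000°)
turn_left(78.4°): centre at ρ to the left, rotate +78.4° → (-1.1974, 10.7064, 164.6000°)

(-1.1974, 10.7064, 164.6000°)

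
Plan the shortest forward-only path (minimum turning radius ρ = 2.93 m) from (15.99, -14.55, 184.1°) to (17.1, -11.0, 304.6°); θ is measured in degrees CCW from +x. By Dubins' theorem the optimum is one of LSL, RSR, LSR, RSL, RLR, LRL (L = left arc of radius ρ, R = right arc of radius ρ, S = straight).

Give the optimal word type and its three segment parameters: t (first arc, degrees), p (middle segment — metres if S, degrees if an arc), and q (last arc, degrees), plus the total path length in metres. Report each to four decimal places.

LRL: t = 15.1976°, p = 262.8980°, q = 8.2004°, L = 14.6406 m

Let ψ = atan2(Δy, Δx) = atan2(3.55, 1.11) = 72.6368° be the start→goal bearing.
Normalize: d = |goal − start| / ρ = 3.719489/2.93 = 1.269450, α = (θ_start − ψ) mod 360° = 111.4632° = 1.945400 rad, β = (θ_goal − ψ) mod 360° = 231.9632° = 4.048522 rad.
Common terms: sin α = 0.930653, cos α = -0.365904, sin β = -0.787615, cos β = -0.616167, cos(α−β) = -0.507538, d² = 1.611504. Work in radians in the unit-radius frame; every candidate has L = ρ·(t + p + q).
LSL: p² = 2 + d² − 2cos(α−β) + 2d(sin α − sin β) = 8.989092; p = √p² = 2.998181; φ = atan2(cos β − cos α, d + sin α − sin β) = -0.083569 rad; t = (φ − α) mod 2π = 4.254216 rad, q = (β − φ) mod 2π = 4.132091 rad → L = 2.93·(4.254216 + 2.998181 + 4.132091) = 2.93·11.384489 = 33.356551 m
RSR: p² = 2 + d² − 2cos(α−β) + 2d(sin β − sin α) = 0.264069; p = √p² = 0.513877; φ = atan2(cos α − cos β, d − sin α + sin β) = 2.632929 rad; t = (α − φ) mod 2π = 5.595657 rad, q = (φ − β) mod 2π = 4.867592 rad → L = 2.93·(5.595657 + 0.513877 + 4.867592) = 2.93·10.977125 = 32.162978 m
LSR: p² = d² − 2 + 2cos(α−β) + 2d(sin α + sin β) = -1.040415 < 0 → infeasible
RSL: p² = d² − 2 + 2cos(α−β) − 2d(sin α + sin β) = -1.766730 < 0 → infeasible
RLR: c = (6 − d² + 2cos(α−β) + 2d(sin α − sin β))/8 = 0.966991; p = 2π − arccos c = 6.025535 rad; φ = atan2(cos α − cos β, d − sin α + sin β) = 2.632929 rad; t = (α − φ + p/2) mod 2π = 2.325239 rad, q = (α − β − t + p) mod 2π = 1.597174 rad → L = 2.93·(2.325239 + 6.025535 + 1.597174) = 2.93·9.947948 = 29.147488 m
LRL: c = (6 − d² + 2cos(α−β) − 2d(sin α − sin β))/8 = -0.123637; p = 2π − arccos c = 4.588435 rad; φ = atan2(cos β − cos α, d + sin α − sin β) = -0.083569 rad; t = (φ − α + p/2) mod 2π = 0.265249 rad, q = (β − α − t + p) mod 2π = 0.143123 rad → L = 2.93·(0.265249 + 4.588435 + 0.143123) = 2.93·4.996807 = 14.640645 m
Shortest: LRL with L = 14.640645 m ≈ 14.6406 m
Convert LRL to answer units (arcs ×180/π): t = 0.265249·180/π = 15.1976°, p = 4.588435·180/π = 262.8980°, q = 0.143123·180/π = 8.2004°, L = 14.6406 m.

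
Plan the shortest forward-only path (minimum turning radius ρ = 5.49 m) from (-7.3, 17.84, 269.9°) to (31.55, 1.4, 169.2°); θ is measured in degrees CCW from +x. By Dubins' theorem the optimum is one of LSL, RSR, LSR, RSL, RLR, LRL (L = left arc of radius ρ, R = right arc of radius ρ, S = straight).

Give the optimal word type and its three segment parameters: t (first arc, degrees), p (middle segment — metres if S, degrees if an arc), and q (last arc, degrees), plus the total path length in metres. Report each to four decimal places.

Let ψ = atan2(Δy, Δx) = atan2(-16.44, 38.85) = -22.9364° be the start→goal bearing.
Normalize: d = |goal − start| / ρ = 42.185259/5.49 = 7.684018, α = (θ_start − ψ) mod 360° = 292.8364° = 5.110960 rad, β = (θ_goal − ψ) mod 360° = 192.1364° = 3.353413 rad.
Common terms: sin α = -0.921617, cos α = 0.388102, sin β = -0.210240, cos β = -0.977650, cos(α−β) = -0.185667, d² = 59.044134. Work in radians in the unit-radius frame; every candidate has L = ρ·(t + p + q).
LSL: p² = 2 + d² − 2cos(α−β) + 2d(sin α − sin β) = 50.483010; p = √p² = 7.105140; φ = atan2(cos β − cos α, d + sin α − sin β) = -0.193424 rad; t = (φ − α) mod 2π = 0.978801 rad, q = (β − φ) mod 2π = 3.546837 rad → L = 5.49·(0.978801 + 7.105140 + 3.546837) = 5.49·11.630778 = 63.852974 m
RSR: p² = 2 + d² − 2cos(α−β) + 2d(sin β − sin α) = 72.347925; p = √p² = 8.505758; φ = atan2(cos α − cos β, d − sin α + sin β) = 0.161266 rad; t = (α − φ) mod 2π = 4.949694 rad, q = (φ − β) mod 2π = 3.091038 rad → L = 5.49·(4.949694 + 8.505758 + 3.091038) = 5.49·16.546490 = 90.840231 m
LSR: p² = d² − 2 + 2cos(α−β) + 2d(sin α + sin β) = 39.278385; p = √p² = 6.267247; φ = atan2(−cos α − cos β, d + sin α + sin β) − atan2(−2, p) = 0.398640 rad; t = (φ − α) mod 2π = 1.570865 rad, q = (φ − β) mod 2π = 3.328412 rad → L = 5.49·(1.570865 + 6.267247 + 3.328412) = 5.49·11.166524 = 61.304218 m
RSL: p² = d² − 2 + 2cos(α−β) − 2d(sin α + sin β) = 74.067217; p = √p² = 8.606231; φ = atan2(cos α + cos β, d − sin α − sin β) − atan2(2, p) = -0.295111 rad; t = (α − φ) mod 2π = 5.406071 rad, q = (β − φ) mod 2π = 3.648524 rad → L = 5.49·(5.406071 + 8.606231 + 3.648524) = 5.49·17.660826 = 96.957937 m
RLR: c = (6 − d² + 2cos(α−β) + 2d(sin α − sin β))/8 = -8.043491, |c| > 1 → infeasible
LRL: c = (6 − d² + 2cos(α−β) − 2d(sin α − sin β))/8 = -5.310376, |c| > 1 → infeasible
Shortest: LSR with L = 61.304218 m ≈ 61.3042 m
Convert LSR to answer units (arcs ×180/π): t = 1.570865·180/π = 90.0040°, p = ρ·p = 5.49·6.267247 = 34.4072 m, q = 3.328412·180/π = 190.7040°, L = 61.3042 m.

LSR: t = 90.0040°, p = 34.4072 m, q = 190.7040°, L = 61.3042 m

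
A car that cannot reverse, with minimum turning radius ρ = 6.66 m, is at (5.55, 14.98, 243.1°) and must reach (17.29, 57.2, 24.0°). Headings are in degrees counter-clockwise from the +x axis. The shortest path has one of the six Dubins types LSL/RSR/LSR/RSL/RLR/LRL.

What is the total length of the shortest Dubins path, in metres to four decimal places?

Let ψ = atan2(Δy, Δx) = atan2(42.22, 11.74) = 74.4605° be the start→goal bearing.
Normalize: d = |goal − start| / ρ = 43.821867/6.66 = 6.579860, α = (θ_start − ψ) mod 360° = 168.6395° = 2.943315 rad, β = (θ_goal − ψ) mod 360° = 309.5395° = 5.402484 rad.
Common terms: sin α = 0.196981, cos α = -0.980407, sin β = -0.771186, cos β = 0.636610, cos(α−β) = -0.776046, d² = 43.294556. Work in radians in the unit-radius frame; every candidate has L = ρ·(t + p + q).
LSL: p² = 2 + d² − 2cos(α−β) + 2d(sin α − sin β) = 59.587457; p = √p² = 7.719291; φ = atan2(cos β − cos α, d + sin α − sin β) = 0.211041 rad; t = (φ − α) mod 2π = 3.550911 rad, q = (β − φ) mod 2π = 5.191443 rad → L = 6.66·(3.550911 + 7.719291 + 5.191443) = 6.66·16.461645 = 109.634559 m
RSR: p² = 2 + d² − 2cos(α−β) + 2d(sin β − sin α) = 34.105840; p = √p² = 5.840021; φ = atan2(cos α − cos β, d − sin α + sin β) = -0.280551 rad; t = (α − φ) mod 2π = 3.223866 rad, q = (φ − β) mod 2π = 0.600150 rad → L = 6.66·(3.223866 + 5.840021 + 0.600150) = 6.66·9.664037 = 64.362486 m
LSR: p² = d² − 2 + 2cos(α−β) + 2d(sin α + sin β) = 32.186093; p = √p² = 5.673279; φ = atan2(−cos α − cos β, d + sin α + sin β) − atan2(−2, p) = 0.396110 rad; t = (φ − α) mod 2π = 3.735981 rad, q = (φ − β) mod 2π = 1.276812 rad → L = 6.66·(3.735981 + 5.673279 + 1.276812) = 6.66·10.686071 = 71.169234 m
RSL: p² = d² − 2 + 2cos(α−β) − 2d(sin α + sin β) = 47.298833; p = √p² = 6.877415; φ = atan2(cos α + cos β, d − sin α − sin β) − atan2(2, p) = -0.331021 rad; t = (α − φ) mod 2π = 3.274336 rad, q = (β − φ) mod 2π = 5.733504 rad → L = 6.66·(3.274336 + 6.877415 + 5.733504) = 6.66·15.885255 = 105.795796 m
RLR: c = (6 − d² + 2cos(α−β) + 2d(sin α − sin β))/8 = -3.263230, |c| > 1 → infeasible
LRL: c = (6 − d² + 2cos(α−β) − 2d(sin α − sin β))/8 = -6.448432, |c| > 1 → infeasible
Shortest: RSR with L = 64.362486 m ≈ 64.3625 m

64.3625 m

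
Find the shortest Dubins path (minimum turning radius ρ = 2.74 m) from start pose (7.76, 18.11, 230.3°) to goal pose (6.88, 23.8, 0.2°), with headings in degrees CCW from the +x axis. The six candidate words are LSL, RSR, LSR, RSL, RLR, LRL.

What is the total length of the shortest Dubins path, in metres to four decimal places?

Let ψ = atan2(Δy, Δx) = atan2(5.69, -0.88) = 98.7916° be the start→goal bearing.
Normalize: d = |goal − start| / ρ = 5.757647/2.74 = 2.101331, α = (θ_start − ψ) mod 360° = 131.5084° = 2.295255 rad, β = (θ_goal − ψ) mod 360° = 261.4084° = 4.562438 rad.
Common terms: sin α = 0.748858, cos α = -0.662730, sin β = -0.988778, cos β = -0.149390, cos(α−β) = -0.641450, d² = 4.415592. Work in radians in the unit-radius frame; every candidate has L = ρ·(t + p + q).
LSL: p² = 2 + d² − 2cos(α−β) + 2d(sin α − sin β) = 15.001190; p = √p² = 3.873137; φ = atan2(cos β − cos α, d + sin α − sin β) = 0.132930 rad; t = (φ − α) mod 2π = 4.120860 rad, q = (β − φ) mod 2π = 4.429508 rad → L = 2.74·(4.120860 + 3.873137 + 4.429508) = 2.74·12.423505 = 34.040404 m
RSR: p² = 2 + d² − 2cos(α−β) + 2d(sin β − sin α) = 0.395792; p = √p² = 0.629120; φ = atan2(cos α − cos β, d − sin α + sin β) = -0.954398 rad; t = (α − φ) mod 2π = 3.249653 rad, q = (φ − β) mod 2π = 0.766349 rad → L = 2.74·(3.249653 + 0.629120 + 0.766349) = 2.74·4.645123 = 12.727637 m
LSR: p² = d² − 2 + 2cos(α−β) + 2d(sin α + sin β) = 0.124389; p = √p² = 0.352688; φ = atan2(−cos α − cos β, d + sin α + sin β) − atan2(−2, p) = 1.807644 rad; t = (φ − α) mod 2π = 5.795574 rad, q = (φ − β) mod 2π = 3.528391 rad → L = 2.74·(5.795574 + 0.352688 + 3.528391) = 2.74·9.676652 = 26.514028 m
RSL: p² = d² − 2 + 2cos(α−β) − 2d(sin α + sin β) = 2.140997; p = √p² = 1.463215; φ = atan2(cos α + cos β, d − sin α − sin β) − atan2(2, p) = -1.273058 rad; t = (α − φ) mod 2π = 3.568314 rad, q = (β − φ) mod 2π = 5.835496 rad → L = 2.74·(3.568314 + 1.463215 + 5.835496) = 2.74·10.867025 = 29.775648 m
RLR: c = (6 − d² + 2cos(α−β) + 2d(sin α − sin β))/8 = 0.950526; p = 2π − arccos c = 5.967314 rad; φ = atan2(cos α − cos β, d − sin α + sin β) = -0.954398 rad; t = (α − φ + p/2) mod 2π = 6.233310 rad, q = (α − β − t + p) mod 2π = 3.750006 rad → L = 2.74·(6.233310 + 5.967314 + 3.750006) = 2.74·15.950630 = 43.704726 m
LRL: c = (6 − d² + 2cos(α−β) − 2d(sin α − sin β))/8 = -0.875149; p = 2π − arccos c = 3.646646 rad; φ = atan2(cos β − cos α, d + sin α − sin β) = 0.132930 rad; t = (φ − α + p/2) mod 2π = 5.944183 rad, q = (β − α − t + p) mod 2π = 6.252831 rad → L = 2.74·(5.944183 + 3.646646 + 6.252831) = 2.74·15.843659 = 43.411627 m
Shortest: RSR with L = 12.727637 m ≈ 12.7276 m

12.7276 m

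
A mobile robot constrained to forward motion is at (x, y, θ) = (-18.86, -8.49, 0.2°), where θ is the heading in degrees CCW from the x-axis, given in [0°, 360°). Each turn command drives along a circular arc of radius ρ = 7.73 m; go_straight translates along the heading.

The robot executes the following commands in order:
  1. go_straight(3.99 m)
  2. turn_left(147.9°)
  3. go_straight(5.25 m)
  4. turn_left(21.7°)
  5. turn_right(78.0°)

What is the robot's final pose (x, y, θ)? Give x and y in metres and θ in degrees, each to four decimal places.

(-24.3426, 17.0010, 91.8000°)

set_pose: (x, y, θ) = (-18.8600, -8.4900, 0.2000°), ρ = 7.73
go_straight(3.99): x += 3.99·cos θ, y += 3.99·sin θ → (-14.8700, -8.4761, 0.2000°)
turn_left(147.9°): centre at ρ to the left, rotate +147.9° → (-10.8122, 5.8164, 148.1000°)
go_straight(5.25): x += 5.25·cos θ, y += 5.25·sin θ → (-15.2693, 8.5907, 148.1000°)
turn_left(21.7°): centre at ρ to the left, rotate +21.7° → (-17.9852, 9.6360, 169.8000°)
turn_right(78.0°): centre at ρ to the right, rotate −78.0° → (-24.3426, 17.0010, 91.8000°)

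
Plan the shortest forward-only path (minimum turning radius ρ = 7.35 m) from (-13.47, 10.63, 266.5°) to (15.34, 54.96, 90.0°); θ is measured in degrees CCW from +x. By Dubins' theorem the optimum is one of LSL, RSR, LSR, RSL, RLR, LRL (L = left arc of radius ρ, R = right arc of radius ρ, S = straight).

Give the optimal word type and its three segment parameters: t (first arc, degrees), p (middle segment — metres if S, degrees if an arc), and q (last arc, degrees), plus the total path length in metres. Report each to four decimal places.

Let ψ = atan2(Δy, Δx) = atan2(44.33, 28.81) = 56.9802° be the start→goal bearing.
Normalize: d = |goal − start| / ρ = 52.869320/7.35 = 7.193105, α = (θ_start − ψ) mod 360° = 209.5198° = 3.656810 rad, β = (θ_goal − ψ) mod 360° = 33.0198° = 0.576304 rad.
Common terms: sin α = -0.492724, cos α = -0.870186, sin β = 0.544929, cos β = 0.838483, cos(α−β) = -0.998135, d² = 51.740756. Work in radians in the unit-radius frame; every candidate has L = ρ·(t + p + q).
LSL: p² = 2 + d² − 2cos(α−β) + 2d(sin α − sin β) = 40.809140; p = √p² = 6.388203; φ = atan2(cos β − cos α, d + sin α − sin β) = 0.270769 rad; t = (φ − α) mod 2π = 2.897144 rad, q = (β − φ) mod 2π = 0.305535 rad → L = 7.35·(2.897144 + 6.388203 + 0.305535) = 7.35·9.590882 = 70.492985 m
RSR: p² = 2 + d² − 2cos(α−β) + 2d(sin β − sin α) = 70.664912; p = √p² = 8.406242; φ = atan2(cos α − cos β, d − sin α + sin β) = -0.204688 rad; t = (α − φ) mod 2π = 3.861498 rad, q = (φ − β) mod 2π = 5.502193 rad → L = 7.35·(3.861498 + 8.406242 + 5.502193) = 7.35·17.769934 = 130.609014 m
LSR: p² = d² − 2 + 2cos(α−β) + 2d(sin α + sin β) = 48.495512; p = √p² = 6.963872; φ = atan2(−cos α − cos β, d + sin α + sin β) − atan2(−2, p) = 0.284045 rad; t = (φ − α) mod 2π = 2.910420 rad, q = (φ − β) mod 2π = 5.990927 rad → L = 7.35·(2.910420 + 6.963872 + 5.990927) = 7.35·15.865219 = 116.609360 m
RSL: p² = d² − 2 + 2cos(α−β) − 2d(sin α + sin β) = 46.993461; p = √p² = 6.855178; φ = atan2(cos α + cos β, d − sin α − sin β) − atan2(2, p) = -0.288311 rad; t = (α − φ) mod 2π = 3.945121 rad, q = (β − φ) mod 2π = 0.864615 rad → L = 7.35·(3.945121 + 6.855178 + 0.864615) = 7.35·11.664913 = 85.737111 m
RLR: c = (6 − d² + 2cos(α−β) + 2d(sin α − sin β))/8 = -7.833114, |c| > 1 → infeasible
LRL: c = (6 − d² + 2cos(α−β) − 2d(sin α − sin β))/8 = -4.101142, |c| > 1 → infeasible
Shortest: LSL with L = 70.492985 m ≈ 70.4930 m
Convert LSL to answer units (arcs ×180/π): t = 2.897144·180/π = 165.9941°, p = ρ·p = 7.35·6.388203 = 46.9533 m, q = 0.305535·180/π = 17.5059°, L = 70.4930 m.

LSL: t = 165.9941°, p = 46.9533 m, q = 17.5059°, L = 70.4930 m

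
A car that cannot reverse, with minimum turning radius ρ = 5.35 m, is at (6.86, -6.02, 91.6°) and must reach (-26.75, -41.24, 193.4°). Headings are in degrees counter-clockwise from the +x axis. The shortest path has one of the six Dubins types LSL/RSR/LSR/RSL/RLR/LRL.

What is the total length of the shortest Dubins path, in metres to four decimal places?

Let ψ = atan2(Δy, Δx) = atan2(-35.22, -33.61) = -133.6600° be the start→goal bearing.
Normalize: d = |goal − start| / ρ = 48.683473/5.35 = 9.099714, α = (θ_start − ψ) mod 360° = 225.2600° = 3.931529 rad, β = (θ_goal − ψ) mod 360° = 327.0600° = 5.708275 rad.
Common terms: sin α = -0.710309, cos α = -0.703890, sin β = -0.543760, cos β = 0.839241, cos(α−β) = -0.204496, d² = 82.804804. Work in radians in the unit-radius frame; every candidate has L = ρ·(t + p + q).
LSL: p² = 2 + d² − 2cos(α−β) + 2d(sin α − sin β) = 82.182702; p = √p² = 9.065468; φ = atan2(cos β − cos α, d + sin α − sin β) = 0.171054 rad; t = (φ − α) mod 2π = 2.522710 rad, q = (β − φ) mod 2π = 5.537221 rad → L = 5.35·(2.522710 + 9.065468 + 5.537221) = 5.35·17.125398 = 91.620879 m
RSR: p² = 2 + d² − 2cos(α−β) + 2d(sin β − sin α) = 88.244890; p = √p² = 9.393875; φ = atan2(cos α − cos β, d − sin α + sin β) = -0.165018 rad; t = (α − φ) mod 2π = 4.096547 rad, q = (φ − β) mod 2π = 0.409893 rad → L = 5.35·(4.096547 + 9.393875 + 0.409893) = 5.35·13.900315 = 74.366687 m
LSR: p² = d² − 2 + 2cos(α−β) + 2d(sin α + sin β) = 57.572479; p = √p² = 7.587653; φ = atan2(−cos α − cos β, d + sin α + sin β) − atan2(−2, p) = 0.240474 rad; t = (φ − α) mod 2π = 2.592130 rad, q = (φ − β) mod 2π = 0.815385 rad → L = 5.35·(2.592130 + 7.587653 + 0.815385) = 5.35·10.995168 = 58.824149 m
RSL: p² = d² − 2 + 2cos(α−β) − 2d(sin α + sin β) = 103.219145; p = √p² = 10.159682; φ = atan2(cos α + cos β, d − sin α − sin β) − atan2(2, p) = -0.181299 rad; t = (α − φ) mod 2π = 4.112829 rad, q = (β − φ) mod 2π = 5.889574 rad → L = 5.35·(4.112829 + 10.159682 + 5.889574) = 5.35·20.162085 = 107.867155 m
RLR: c = (6 − d² + 2cos(α−β) + 2d(sin α − sin β))/8 = -10.030611, |c| > 1 → infeasible
LRL: c = (6 − d² + 2cos(α−β) − 2d(sin α − sin β))/8 = -9.272838, |c| > 1 → infeasible
Shortest: LSR with L = 58.824149 m ≈ 58.8241 m

58.8241 m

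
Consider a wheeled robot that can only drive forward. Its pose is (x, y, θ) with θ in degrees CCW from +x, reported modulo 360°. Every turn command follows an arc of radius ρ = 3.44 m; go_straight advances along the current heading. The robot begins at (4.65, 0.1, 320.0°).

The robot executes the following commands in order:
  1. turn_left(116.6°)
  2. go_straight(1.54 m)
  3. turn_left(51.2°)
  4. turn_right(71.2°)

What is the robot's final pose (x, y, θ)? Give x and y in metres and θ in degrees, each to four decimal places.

(9.7825, 10.3437, 56.6000°)

set_pose: (x, y, θ) = (4.6500, 0.1000, 320.0000°), ρ = 3.44
turn_left(116.6°): centre at ρ to the left, rotate +116.6° → (10.2075, 1.9380, 436.6000° ≡ 76.6000°)
go_straight(1.54): x += 1.54·cos θ, y += 1.54·sin θ → (10.5644, 3.4361, 76.6000°)
turn_left(51.2°): centre at ρ to the left, rotate +51.2° → (9.9362, 6.3417, 127.8000°)
turn_right(71.2°): centre at ρ to the right, rotate −71.2° → (9.7825, 10.3437, 56.6000°)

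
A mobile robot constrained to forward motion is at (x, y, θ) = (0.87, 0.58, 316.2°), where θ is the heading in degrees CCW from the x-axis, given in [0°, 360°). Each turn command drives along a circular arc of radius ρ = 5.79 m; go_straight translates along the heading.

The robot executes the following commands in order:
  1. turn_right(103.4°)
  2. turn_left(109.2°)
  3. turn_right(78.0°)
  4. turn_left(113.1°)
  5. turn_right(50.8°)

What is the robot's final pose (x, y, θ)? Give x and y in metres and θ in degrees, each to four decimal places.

set_pose: (x, y, θ) = (0.8700, 0.5800, 316.2000°), ρ = 5.79
turn_right(103.4°): centre at ρ to the right, rotate −103.4° → (-0.0010, -8.4659, 212.8000°)
turn_left(109.2°): centre at ρ to the left, rotate +109.2° → (-0.4292, -17.8953, 322.0000°)
turn_right(78.0°): centre at ρ to the right, rotate −78.0° → (1.2101, -24.9961, 244.0000°)
turn_left(113.1°): centre at ρ to the left, rotate +113.1° → (6.1212, -33.3168, 357.1000°)
turn_right(50.8°): centre at ρ to the right, rotate −50.8° → (10.4946, -35.6717, 306.3000°)

(10.4946, -35.6717, 306.3000°)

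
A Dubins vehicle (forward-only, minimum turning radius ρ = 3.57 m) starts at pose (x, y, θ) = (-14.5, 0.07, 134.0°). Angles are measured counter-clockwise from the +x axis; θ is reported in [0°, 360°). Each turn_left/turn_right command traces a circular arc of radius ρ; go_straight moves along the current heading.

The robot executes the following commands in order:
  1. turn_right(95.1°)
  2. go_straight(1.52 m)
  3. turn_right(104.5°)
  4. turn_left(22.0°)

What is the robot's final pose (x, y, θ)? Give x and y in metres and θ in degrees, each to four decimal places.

(-6.7087, 3.8687, 316.4000°)

set_pose: (x, y, θ) = (-14.5000, 0.0700, 134.0000°), ρ = 3.57
turn_right(95.1°): centre at ρ to the right, rotate −95.1° → (-14.1738, 5.3283, 38.9000°)
go_straight(1.52): x += 1.52·cos θ, y += 1.52·sin θ → (-12.9909, 6.2828, 38.9000°)
turn_right(104.5°): centre at ρ to the right, rotate −104.5° → (-7.4979, 4.9792, -65.6000° ≡ 294.4000°)
turn_left(22.0°): centre at ρ to the left, rotate +22.0° → (-6.7087, 3.8687, 316.4000°)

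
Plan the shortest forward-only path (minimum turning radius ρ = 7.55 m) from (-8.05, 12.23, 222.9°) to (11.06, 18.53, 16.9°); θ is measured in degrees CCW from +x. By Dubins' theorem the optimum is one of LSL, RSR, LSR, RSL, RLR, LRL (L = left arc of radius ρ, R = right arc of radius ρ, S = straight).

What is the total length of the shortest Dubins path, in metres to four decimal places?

44.2665 m

Let ψ = atan2(Δy, Δx) = atan2(6.30, 19.11) = 18.2459° be the start→goal bearing.
Normalize: d = |goal − start| / ρ = 20.121682/7.55 = 2.665123, α = (θ_start − ψ) mod 360° = 204.6541° = 3.571889 rad, β = (θ_goal − ψ) mod 360° = 358.6541° = 6.259696 rad.
Common terms: sin α = -0.417140, cos α = -0.908842, sin β = -0.023487, cos β = 0.999724, cos(α−β) = -0.898794, d² = 7.102883. Work in radians in the unit-radius frame; every candidate has L = ρ·(t + p + q).
LSL: p² = 2 + d² − 2cos(α−β) + 2d(sin α − sin β) = 8.802207; p = √p² = 2.966851; φ = atan2(cos β − cos α, d + sin α − sin β) = 0.698797 rad; t = (φ − α) mod 2π = 3.410093 rad, q = (β − φ) mod 2π = 5.560899 rad → L = 7.55·(3.410093 + 2.966851 + 5.560899) = 7.55·11.937844 = 90.130720 m
RSR: p² = 2 + d² − 2cos(α−β) + 2d(sin β − sin α) = 12.998736; p = √p² = 3.605376; φ = atan2(cos α − cos β, d − sin α + sin β) = -0.557854 rad; t = (α − φ) mod 2π = 4.129743 rad, q = (φ − β) mod 2π = 5.748821 rad → L = 7.55·(4.129743 + 3.605376 + 5.748821) = 7.55·13.483940 = 101.803744 m
LSR: p² = d² − 2 + 2cos(α−β) + 2d(sin α + sin β) = 0.956643; p = √p² = 0.978081; φ = atan2(−cos α − cos β, d + sin α + sin β) − atan2(−2, p) = 1.075122 rad; t = (φ − α) mod 2π = 3.786419 rad, q = (φ − β) mod 2π = 1.098612 rad → L = 7.55·(3.786419 + 0.978081 + 1.098612) = 7.55·5.863112 = 44.266496 m
RSL: p² = d² − 2 + 2cos(α−β) − 2d(sin α + sin β) = 5.653947; p = √p² = 2.377803; φ = atan2(cos α + cos β, d − sin α − sin β) − atan2(2, p) = -0.670058 rad; t = (α − φ) mod 2π = 4.241946 rad, q = (β − φ) mod 2π = 0.646568 rad → L = 7.55·(4.241946 + 2.377803 + 0.646568) = 7.55·7.266317 = 54.860697 m
RLR: c = (6 − d² + 2cos(α−β) + 2d(sin α − sin β))/8 = -0.624842; p = 2π − arccos c = 4.037460 rad; φ = atan2(cos α − cos β, d − sin α + sin β) = -0.557854 rad; t = (α − φ + p/2) mod 2π = 6.148473 rad, q = (α − β − t + p) mod 2π = 1.484365 rad → L = 7.55·(6.148473 + 4.037460 + 1.484365) = 7.55·11.670298 = 88.110750 m
LRL: c = (6 − d² + 2cos(α−β) − 2d(sin α − sin β))/8 = -0.100276; p = 2π − arccos c = 4.611944 rad; φ = atan2(cos β − cos α, d + sin α − sin β) = 0.698797 rad; t = (φ − α + p/2) mod 2π = 5.716066 rad, q = (β − α − t + p) mod 2π = 1.583686 rad → L = 7.55·(5.716066 + 4.611944 + 1.583686) = 7.55·11.911696 = 89.933303 m
Shortest: LSR with L = 44.266496 m ≈ 44.2665 m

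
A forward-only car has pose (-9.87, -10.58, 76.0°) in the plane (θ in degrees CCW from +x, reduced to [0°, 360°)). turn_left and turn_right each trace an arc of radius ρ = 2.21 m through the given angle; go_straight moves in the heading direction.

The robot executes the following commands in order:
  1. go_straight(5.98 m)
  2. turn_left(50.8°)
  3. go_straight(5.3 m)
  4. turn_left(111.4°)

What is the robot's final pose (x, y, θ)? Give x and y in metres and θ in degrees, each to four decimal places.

(-15.6207, 1.1655, 238.2000°)

set_pose: (x, y, θ) = (-9.8700, -10.5800, 76.0000°), ρ = 2.21
go_straight(5.98): x += 5.98·cos θ, y += 5.98·sin θ → (-8.4233, -4.7776, 76.0000°)
turn_left(50.8°): centre at ρ to the left, rotate +50.8° → (-8.7980, -2.9191, 126.8000°)
go_straight(5.3): x += 5.3·cos θ, y += 5.3·sin θ → (-11.9729, 1.3247, 126.8000°)
turn_left(111.4°): centre at ρ to the left, rotate +111.4° → (-15.6207, 1.1655, 238.2000°)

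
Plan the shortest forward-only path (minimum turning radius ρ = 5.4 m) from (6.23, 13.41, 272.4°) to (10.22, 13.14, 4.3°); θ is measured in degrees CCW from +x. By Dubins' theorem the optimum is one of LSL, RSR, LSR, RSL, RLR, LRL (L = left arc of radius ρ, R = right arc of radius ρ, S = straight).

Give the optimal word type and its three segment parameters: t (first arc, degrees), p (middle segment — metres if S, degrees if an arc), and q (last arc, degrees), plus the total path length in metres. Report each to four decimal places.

LRL: t = 3.9524°, p = 332.0682°, q = 60.0158°, L = 37.3256 m

Let ψ = atan2(Δy, Δx) = atan2(-0.27, 3.99) = -3.8713° be the start→goal bearing.
Normalize: d = |goal − start| / ρ = 3.999125/5.4 = 0.740579, α = (θ_start − ψ) mod 360° = 276.2713° = 4.821843 rad, β = (θ_goal − ψ) mod 360° = 8.1713° = 0.142615 rad.
Common terms: sin α = -0.994016, cos α = 0.109236, sin β = 0.142132, cos β = 0.989848, cos(α−β) = -0.033155, d² = 0.548457. Work in radians in the unit-radius frame; every candidate has L = ρ·(t + p + q).
LSL: p² = 2 + d² − 2cos(α−β) + 2d(sin α − sin β) = 0.931953; p = √p² = 0.965377; φ = atan2(cos β − cos α, d + sin α − sin β) = 1.992984 rad; t = (φ − α) mod 2π = 3.454326 rad, q = (β − φ) mod 2π = 4.432817 rad → L = 5.4·(3.454326 + 0.965377 + 4.432817) = 5.4·8.852520 = 47.803608 m
RSR: p² = 2 + d² − 2cos(α−β) + 2d(sin β − sin α) = 4.297582; p = √p² = 2.073061; φ = atan2(cos α − cos β, d − sin α + sin β) = -0.438728 rad; t = (α − φ) mod 2π = 5.260571 rad, q = (φ − β) mod 2π = 5.701842 rad → L = 5.4·(5.260571 + 2.073061 + 5.701842) = 5.4·13.035474 = 70.391559 m
LSR: p² = d² − 2 + 2cos(α−β) + 2d(sin α + sin β) = -2.779627 < 0 → infeasible
RSL: p² = d² − 2 + 2cos(α−β) − 2d(sin α + sin β) = -0.256080 < 0 → infeasible
RLR: c = (6 − d² + 2cos(α−β) + 2d(sin α − sin β))/8 = 0.462802; p = 2π − arccos c = 5.193543 rad; φ = atan2(cos α − cos β, d − sin α + sin β) = -0.438728 rad; t = (α − φ + p/2) mod 2π = 1.574157 rad, q = (α − β − t + p) mod 2π = 2.015428 rad → L = 5.4·(1.574157 + 5.193543 + 2.015428) = 5.4·8.783128 = 47.428891 m
LRL: c = (6 − d² + 2cos(α−β) − 2d(sin α − sin β))/8 = 0.883506; p = 2π − arccos c = 5.795684 rad; φ = atan2(cos β − cos α, d + sin α − sin β) = 1.992984 rad; t = (φ − α + p/2) mod 2π = 0.068982 rad, q = (β − α − t + p) mod 2π = 1.047474 rad → L = 5.4·(0.068982 + 5.795684 + 1.047474) = 5.4·6.912140 = 37.325554 m
Shortest: LRL with L = 37.325554 m ≈ 37.3256 m
Convert LRL to answer units (arcs ×180/π): t = 0.068982·180/π = 3.9524°, p = 5.795684·180/π = 332.0682°, q = 1.047474·180/π = 60.0158°, L = 37.3256 m.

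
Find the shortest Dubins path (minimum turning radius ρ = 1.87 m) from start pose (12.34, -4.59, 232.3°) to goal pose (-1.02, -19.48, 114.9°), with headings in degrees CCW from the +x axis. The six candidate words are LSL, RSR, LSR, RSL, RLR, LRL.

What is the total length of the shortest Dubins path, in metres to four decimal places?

Let ψ = atan2(Δy, Δx) = atan2(-14.89, -13.36) = -131.8999° be the start→goal bearing.
Normalize: d = |goal − start| / ρ = 20.005042/1.87 = 10.697883, α = (θ_start − ψ) mod 360° = 4.1999° = 0.073303 rad, β = (θ_goal − ψ) mod 360° = 246.7999° = 4.307471 rad.
Common terms: sin α = 0.073237, cos α = 0.997315, sin β = -0.919135, cos β = -0.393943, cos(α−β) = -0.460200, d² = 114.444708. Work in radians in the unit-radius frame; every candidate has L = ρ·(t + p + q).
LSL: p² = 2 + d² − 2cos(α−β) + 2d(sin α − sin β) = 138.597664; p = √p² = 11.772751; φ = atan2(cos β − cos α, d + sin α − sin β) = -0.118453 rad; t = (φ − α) mod 2π = 6.091430 rad, q = (β − φ) mod 2π = 4.425924 rad → L = 1.87·(6.091430 + 11.772751 + 4.425924) = 1.87·22.290105 = 41.682496 m
RSR: p² = 2 + d² − 2cos(α−β) + 2d(sin β − sin α) = 96.132552; p = √p² = 9.804721; φ = atan2(cos α − cos β, d − sin α + sin β) = 0.142377 rad; t = (α − φ) mod 2π = 6.214111 rad, q = (φ − β) mod 2π = 2.118091 rad → L = 1.87·(6.214111 + 9.804721 + 2.118091) = 1.87·18.136923 = 33.916046 m
LSR: p² = d² − 2 + 2cos(α−β) + 2d(sin α + sin β) = 93.425675; p = √p² = 9.665696; φ = atan2(−cos α − cos β, d + sin α + sin β) − atan2(−2, p) = 0.142871 rad; t = (φ − α) mod 2π = 0.069568 rad, q = (φ − β) mod 2π = 2.118585 rad → L = 1.87·(0.069568 + 9.665696 + 2.118585) = 1.87·11.853848 = 22.166697 m
RSL: p² = d² − 2 + 2cos(α−β) − 2d(sin α + sin β) = 129.622942; p = √p² = 11.385207; φ = atan2(cos α + cos β, d − sin α − sin β) − atan2(2, p) = -0.121672 rad; t = (α − φ) mod 2π = 0.194974 rad, q = (β − φ) mod 2π = 4.429143 rad → L = 1.87·(0.194974 + 11.385207 + 4.429143) = 1.87·16.009325 = 29.937437 m
RLR: c = (6 − d² + 2cos(α−β) + 2d(sin α − sin β))/8 = -11.016569, |c| > 1 → infeasible
LRL: c = (6 − d² + 2cos(α−β) − 2d(sin α − sin β))/8 = -16.324708, |c| > 1 → infeasible
Shortest: LSR with L = 22.166697 m ≈ 22.1667 m

22.1667 m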